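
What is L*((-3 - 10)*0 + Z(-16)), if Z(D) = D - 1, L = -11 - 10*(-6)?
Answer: -833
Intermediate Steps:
L = 49 (L = -11 + 60 = 49)
Z(D) = -1 + D
L*((-3 - 10)*0 + Z(-16)) = 49*((-3 - 10)*0 + (-1 - 16)) = 49*(-13*0 - 17) = 49*(0 - 17) = 49*(-17) = -833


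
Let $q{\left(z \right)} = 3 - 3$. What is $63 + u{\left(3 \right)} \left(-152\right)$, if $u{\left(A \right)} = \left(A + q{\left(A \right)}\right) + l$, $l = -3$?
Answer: $63$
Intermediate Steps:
$q{\left(z \right)} = 0$ ($q{\left(z \right)} = 3 - 3 = 0$)
$u{\left(A \right)} = -3 + A$ ($u{\left(A \right)} = \left(A + 0\right) - 3 = A - 3 = -3 + A$)
$63 + u{\left(3 \right)} \left(-152\right) = 63 + \left(-3 + 3\right) \left(-152\right) = 63 + 0 \left(-152\right) = 63 + 0 = 63$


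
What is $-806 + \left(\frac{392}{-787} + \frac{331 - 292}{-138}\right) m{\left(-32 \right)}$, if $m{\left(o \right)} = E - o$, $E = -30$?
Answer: $- \frac{14617669}{18101} \approx -807.56$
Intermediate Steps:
$m{\left(o \right)} = -30 - o$
$-806 + \left(\frac{392}{-787} + \frac{331 - 292}{-138}\right) m{\left(-32 \right)} = -806 + \left(\frac{392}{-787} + \frac{331 - 292}{-138}\right) \left(-30 - -32\right) = -806 + \left(392 \left(- \frac{1}{787}\right) + \left(331 - 292\right) \left(- \frac{1}{138}\right)\right) \left(-30 + 32\right) = -806 + \left(- \frac{392}{787} + 39 \left(- \frac{1}{138}\right)\right) 2 = -806 + \left(- \frac{392}{787} - \frac{13}{46}\right) 2 = -806 - \frac{28263}{18101} = - \frac{14617669}{18101}$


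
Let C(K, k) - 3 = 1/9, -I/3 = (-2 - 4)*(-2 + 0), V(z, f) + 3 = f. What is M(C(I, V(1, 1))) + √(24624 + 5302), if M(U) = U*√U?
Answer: √29926 + 56*√7/27 ≈ 178.48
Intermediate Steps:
V(z, f) = -3 + f
I = -36 (I = -3*(-2 - 4)*(-2 + 0) = -(-18)*(-2) = -3*12 = -36)
C(K, k) = 28/9 (C(K, k) = 3 + 1/9 = 3 + ⅑ = 28/9)
M(U) = U^(3/2)
M(C(I, V(1, 1))) + √(24624 + 5302) = (28/9)^(3/2) + √(24624 + 5302) = 56*√7/27 + √29926 = √29926 + 56*√7/27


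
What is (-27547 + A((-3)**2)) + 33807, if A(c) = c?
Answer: 6269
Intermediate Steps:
(-27547 + A((-3)**2)) + 33807 = (-27547 + (-3)**2) + 33807 = (-27547 + 9) + 33807 = -27538 + 33807 = 6269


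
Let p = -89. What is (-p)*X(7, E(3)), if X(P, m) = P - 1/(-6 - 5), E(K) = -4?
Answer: 6942/11 ≈ 631.09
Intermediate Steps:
X(P, m) = 1/11 + P (X(P, m) = P - 1/(-11) = P - 1*(-1/11) = P + 1/11 = 1/11 + P)
(-p)*X(7, E(3)) = (-1*(-89))*(1/11 + 7) = 89*(78/11) = 6942/11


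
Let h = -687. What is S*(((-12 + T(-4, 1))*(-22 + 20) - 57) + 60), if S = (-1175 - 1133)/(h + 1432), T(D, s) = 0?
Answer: -62316/745 ≈ -83.646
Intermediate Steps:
S = -2308/745 (S = (-1175 - 1133)/(-687 + 1432) = -2308/745 ≈ -3.0980)
S*(((-12 + T(-4, 1))*(-22 + 20) - 57) + 60) = -2308*(((-12 + 0)*(-22 + 20) - 57) + 60)/745 = -2308*((-12*(-2) - 57) + 60)/745 = -2308*((24 - 57) + 60)/745 = -2308*(-33 + 60)/745 = -2308/745*27 = -62316/745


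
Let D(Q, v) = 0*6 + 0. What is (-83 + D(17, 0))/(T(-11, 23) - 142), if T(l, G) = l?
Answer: 83/153 ≈ 0.54248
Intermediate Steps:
D(Q, v) = 0 (D(Q, v) = 0 + 0 = 0)
(-83 + D(17, 0))/(T(-11, 23) - 142) = (-83 + 0)/(-11 - 142) = -83/(-153) = -83*(-1/153) = 83/153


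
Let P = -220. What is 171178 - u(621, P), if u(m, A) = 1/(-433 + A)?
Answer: 111779235/653 ≈ 1.7118e+5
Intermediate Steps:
171178 - u(621, P) = 171178 - 1/(-433 - 220) = 171178 - 1/(-653) = 171178 - 1*(-1/653) = 171178 + 1/653 = 111779235/653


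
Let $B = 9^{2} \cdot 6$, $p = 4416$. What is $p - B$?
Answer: $3930$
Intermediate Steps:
$B = 486$ ($B = 81 \cdot 6 = 486$)
$p - B = 4416 - 486 = 3930$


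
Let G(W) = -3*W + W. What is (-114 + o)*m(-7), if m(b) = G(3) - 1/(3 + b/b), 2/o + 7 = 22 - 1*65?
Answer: 2851/4 ≈ 712.75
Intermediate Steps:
G(W) = -2*W
o = -1/25 (o = 2/(-7 + (22 - 1*65)) = 2/(-7 + (22 - 65)) = 2/(-7 - 43) = 2/(-50) = 2*(-1/50) = -1/25 ≈ -0.040000)
m(b) = -25/4 (m(b) = -2*3 - 1/(3 + b/b) = -6 - 1/(3 + 1) = -6 - 1/4 = -6 - 1*¼ = -6 - ¼ = -25/4)
(-114 + o)*m(-7) = (-114 - 1/25)*(-25/4) = -2851/25*(-25/4) = 2851/4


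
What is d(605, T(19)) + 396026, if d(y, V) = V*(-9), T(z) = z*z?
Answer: 392777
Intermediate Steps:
T(z) = z**2
d(y, V) = -9*V
d(605, T(19)) + 396026 = -9*19**2 + 396026 = -9*361 + 396026 = -3249 + 396026 = 392777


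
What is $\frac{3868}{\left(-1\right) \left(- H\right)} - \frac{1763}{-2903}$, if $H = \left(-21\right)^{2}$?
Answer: $\frac{12006287}{1280223} \approx 9.3783$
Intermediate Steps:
$H = 441$
$\frac{3868}{\left(-1\right) \left(- H\right)} - \frac{1763}{-2903} = \frac{3868}{\left(-1\right) \left(\left(-1\right) 441\right)} - \frac{1763}{-2903} = \frac{3868}{\left(-1\right) \left(-441\right)} - - \frac{1763}{2903} = \frac{3868}{441} + \frac{1763}{2903} = \frac{12006287}{1280223}$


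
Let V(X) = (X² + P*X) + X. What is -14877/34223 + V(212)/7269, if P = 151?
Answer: 2532779551/248766987 ≈ 10.181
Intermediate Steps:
V(X) = X² + 152*X (V(X) = (X² + 151*X) + X = X² + 152*X)
-14877/34223 + V(212)/7269 = -14877/34223 + (212*(152 + 212))/7269 = -14877*1/34223 + (212*364)*(1/7269) = -14877/34223 + 77168*(1/7269) = -14877/34223 + 77168/7269 = 2532779551/248766987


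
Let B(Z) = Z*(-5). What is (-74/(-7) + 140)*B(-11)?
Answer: 57970/7 ≈ 8281.4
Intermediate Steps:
B(Z) = -5*Z
(-74/(-7) + 140)*B(-11) = (-74/(-7) + 140)*(-5*(-11)) = (-74*(-⅐) + 140)*55 = (74/7 + 140)*55 = (1054/7)*55 = 57970/7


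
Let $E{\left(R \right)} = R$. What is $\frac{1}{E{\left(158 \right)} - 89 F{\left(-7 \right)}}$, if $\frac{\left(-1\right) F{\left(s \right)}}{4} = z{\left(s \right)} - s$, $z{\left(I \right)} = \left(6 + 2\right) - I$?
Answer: $\frac{1}{7990} \approx 0.00012516$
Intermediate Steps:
$z{\left(I \right)} = 8 - I$
$F{\left(s \right)} = -32 + 8 s$ ($F{\left(s \right)} = - 4 \left(\left(8 - s\right) - s\right) = - 4 \left(8 - 2 s\right) = -32 + 8 s$)
$\frac{1}{E{\left(158 \right)} - 89 F{\left(-7 \right)}} = \frac{1}{158 - 89 \left(-32 + 8 \left(-7\right)\right)} = \frac{1}{158 - 89 \left(-32 - 56\right)} = \frac{1}{158 - -7832} = \frac{1}{158 + 7832} = \frac{1}{7990}$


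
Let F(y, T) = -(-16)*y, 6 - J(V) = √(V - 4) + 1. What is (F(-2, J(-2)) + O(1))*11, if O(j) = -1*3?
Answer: -385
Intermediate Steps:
O(j) = -3
J(V) = 5 - √(-4 + V) (J(V) = 6 - (√(V - 4) + 1) = 6 - (√(-4 + V) + 1) = 6 - (1 + √(-4 + V)) = 6 + (-1 - √(-4 + V)) = 5 - √(-4 + V))
F(y, T) = 16*y
(F(-2, J(-2)) + O(1))*11 = (16*(-2) - 3)*11 = (-32 - 3)*11 = -35*11 = -385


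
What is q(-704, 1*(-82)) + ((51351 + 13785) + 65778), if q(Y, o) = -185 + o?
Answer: 130647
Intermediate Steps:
q(-704, 1*(-82)) + ((51351 + 13785) + 65778) = (-185 + 1*(-82)) + ((51351 + 13785) + 65778) = (-185 - 82) + (65136 + 65778) = -267 + 130914 = 130647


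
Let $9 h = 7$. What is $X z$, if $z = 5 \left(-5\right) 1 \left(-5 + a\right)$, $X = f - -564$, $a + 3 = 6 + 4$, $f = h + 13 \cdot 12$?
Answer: $- \frac{324350}{9} \approx -36039.0$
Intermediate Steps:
$h = \frac{7}{9}$ ($h = \frac{1}{9} \cdot 7 = \frac{7}{9} \approx 0.77778$)
$f = \frac{1411}{9}$ ($f = \frac{7}{9} + 13 \cdot 12 = \frac{7}{9} + 156 = \frac{1411}{9} \approx 156.78$)
$a = 7$ ($a = -3 + \left(6 + 4\right) = -3 + 10 = 7$)
$X = \frac{6487}{9}$ ($X = \frac{1411}{9} - -564 = \frac{1411}{9} + 564 = \frac{6487}{9} \approx 720.78$)
$z = -50$ ($z = 5 \left(-5\right) 1 \left(-5 + 7\right) = \left(-25\right) 1 \cdot 2 = \left(-25\right) 2 = -50$)
$X z = \frac{6487}{9} \left(-50\right) = - \frac{324350}{9}$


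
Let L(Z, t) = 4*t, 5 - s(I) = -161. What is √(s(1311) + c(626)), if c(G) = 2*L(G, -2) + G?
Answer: 2*√194 ≈ 27.857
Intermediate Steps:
s(I) = 166 (s(I) = 5 - 1*(-161) = 5 + 161 = 166)
c(G) = -16 + G (c(G) = 2*(4*(-2)) + G = 2*(-8) + G = -16 + G)
√(s(1311) + c(626)) = √(166 + (-16 + 626)) = √(166 + 610) = √776 = 2*√194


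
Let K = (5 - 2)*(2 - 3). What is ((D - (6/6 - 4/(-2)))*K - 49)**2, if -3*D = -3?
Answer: 1849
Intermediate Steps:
D = 1 (D = -1/3*(-3) = 1)
K = -3 (K = 3*(-1) = -3)
((D - (6/6 - 4/(-2)))*K - 49)**2 = ((1 - (6/6 - 4/(-2)))*(-3) - 49)**2 = ((1 - (6*(1/6) - 4*(-1/2)))*(-3) - 49)**2 = ((1 - (1 + 2))*(-3) - 49)**2 = ((1 - 1*3)*(-3) - 49)**2 = ((1 - 3)*(-3) - 49)**2 = (-2*(-3) - 49)**2 = (6 - 49)**2 = (-43)**2 = 1849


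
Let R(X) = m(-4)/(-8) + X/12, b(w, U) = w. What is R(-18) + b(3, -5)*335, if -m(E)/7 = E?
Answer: 1000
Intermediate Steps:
m(E) = -7*E
R(X) = -7/2 + X/12 (R(X) = -7*(-4)/(-8) + X/12 = 28*(-⅛) + X*(1/12) = -7/2 + X/12)
R(-18) + b(3, -5)*335 = (-7/2 + (1/12)*(-18)) + 3*335 = (-7/2 - 3/2) + 1005 = -5 + 1005 = 1000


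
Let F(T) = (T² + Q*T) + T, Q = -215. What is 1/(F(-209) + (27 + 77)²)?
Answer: 1/99223 ≈ 1.0078e-5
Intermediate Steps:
F(T) = T² - 214*T (F(T) = (T² - 215*T) + T = T² - 214*T)
1/(F(-209) + (27 + 77)²) = 1/(-209*(-214 - 209) + (27 + 77)²) = 1/(-209*(-423) + 104²) = 1/(88407 + 10816) = 1/99223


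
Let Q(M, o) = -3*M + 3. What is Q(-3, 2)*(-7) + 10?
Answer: -74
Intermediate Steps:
Q(M, o) = 3 - 3*M
Q(-3, 2)*(-7) + 10 = (3 - 3*(-3))*(-7) + 10 = (3 + 9)*(-7) + 10 = 12*(-7) + 10 = -84 + 10 = -74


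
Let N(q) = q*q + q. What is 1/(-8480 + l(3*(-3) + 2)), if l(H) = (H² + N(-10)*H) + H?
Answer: -1/9068 ≈ -0.00011028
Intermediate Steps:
N(q) = q + q² (N(q) = q² + q = q + q²)
l(H) = H² + 91*H (l(H) = (H² + (-10*(1 - 10))*H) + H = (H² + (-10*(-9))*H) + H = (H² + 90*H) + H = H² + 91*H)
1/(-8480 + l(3*(-3) + 2)) = 1/(-8480 + (3*(-3) + 2)*(91 + (3*(-3) + 2))) = 1/(-8480 + (-9 + 2)*(91 + (-9 + 2))) = 1/(-8480 - 7*(91 - 7)) = 1/(-8480 - 7*84) = 1/(-8480 - 588) = 1/(-9068) = -1/9068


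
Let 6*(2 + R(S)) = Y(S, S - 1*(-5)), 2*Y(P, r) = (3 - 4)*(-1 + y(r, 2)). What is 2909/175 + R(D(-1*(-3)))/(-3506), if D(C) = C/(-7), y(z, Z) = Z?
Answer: 122391823/7362600 ≈ 16.623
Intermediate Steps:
D(C) = -C/7 (D(C) = C*(-1/7) = -C/7)
Y(P, r) = -1/2 (Y(P, r) = ((3 - 4)*(-1 + 2))/2 = (-1*1)/2 = (1/2)*(-1) = -1/2)
R(S) = -25/12 (R(S) = -2 + (1/6)*(-1/2) = -2 - 1/12 = -25/12)
2909/175 + R(D(-1*(-3)))/(-3506) = 2909/175 - 25/12/(-3506) = 2909*(1/175) - 25/12*(-1/3506) = 2909/175 + 25/42072 = 122391823/7362600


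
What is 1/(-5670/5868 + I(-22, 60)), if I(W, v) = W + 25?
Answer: 326/663 ≈ 0.49170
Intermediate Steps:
I(W, v) = 25 + W
1/(-5670/5868 + I(-22, 60)) = 1/(-5670/5868 + (25 - 22)) = 1/(-5670*1/5868 + 3) = 1/(-315/326 + 3) = 1/(663/326) = 326/663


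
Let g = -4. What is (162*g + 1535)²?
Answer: 786769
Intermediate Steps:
(162*g + 1535)² = (162*(-4) + 1535)² = (-648 + 1535)² = 887² = 786769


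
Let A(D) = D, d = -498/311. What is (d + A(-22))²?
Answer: 53875600/96721 ≈ 557.02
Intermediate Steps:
d = -498/311 (d = -498*1/311 = -498/311 ≈ -1.6013)
(d + A(-22))² = (-498/311 - 22)² = (-7340/311)² = 53875600/96721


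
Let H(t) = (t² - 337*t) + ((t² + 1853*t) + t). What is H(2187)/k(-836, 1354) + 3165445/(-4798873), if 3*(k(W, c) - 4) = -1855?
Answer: -185486359206058/8844322939 ≈ -20972.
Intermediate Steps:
k(W, c) = -1843/3 (k(W, c) = 4 + (⅓)*(-1855) = 4 - 1855/3 = -1843/3)
H(t) = 2*t² + 1517*t (H(t) = (t² - 337*t) + (t² + 1854*t) = 2*t² + 1517*t)
H(2187)/k(-836, 1354) + 3165445/(-4798873) = (2187*(1517 + 2*2187))/(-1843/3) + 3165445/(-4798873) = (2187*(1517 + 4374))*(-3/1843) + 3165445*(-1/4798873) = (2187*5891)*(-3/1843) - 3165445/4798873 = 12883617*(-3/1843) - 3165445/4798873 = -38650851/1843 - 3165445/4798873 = -185486359206058/8844322939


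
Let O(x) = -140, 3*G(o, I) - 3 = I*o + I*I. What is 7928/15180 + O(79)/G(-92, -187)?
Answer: 8484911/16500660 ≈ 0.51422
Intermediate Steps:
G(o, I) = 1 + I²/3 + I*o/3 (G(o, I) = 1 + (I*o + I*I)/3 = 1 + (I*o + I²)/3 = 1 + (I² + I*o)/3 = 1 + (I²/3 + I*o/3) = 1 + I²/3 + I*o/3)
7928/15180 + O(79)/G(-92, -187) = 7928/15180 - 140/(1 + (⅓)*(-187)² + (⅓)*(-187)*(-92)) = 7928*(1/15180) - 140/(1 + (⅓)*34969 + 17204/3) = 1982/3795 - 140/(1 + 34969/3 + 17204/3) = 1982/3795 - 140/17392 = 1982/3795 - 140*1/17392 = 1982/3795 - 35/4348 = 8484911/16500660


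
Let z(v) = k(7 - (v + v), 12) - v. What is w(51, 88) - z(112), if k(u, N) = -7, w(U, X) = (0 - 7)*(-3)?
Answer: 140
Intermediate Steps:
w(U, X) = 21 (w(U, X) = -7*(-3) = 21)
z(v) = -7 - v
w(51, 88) - z(112) = 21 - (-7 - 1*112) = 21 - (-7 - 112) = 21 - 1*(-119) = 21 + 119 = 140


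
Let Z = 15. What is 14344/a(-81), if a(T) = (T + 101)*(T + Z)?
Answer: -163/15 ≈ -10.867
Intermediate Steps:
a(T) = (15 + T)*(101 + T) (a(T) = (T + 101)*(T + 15) = (101 + T)*(15 + T) = (15 + T)*(101 + T))
14344/a(-81) = 14344/(1515 + (-81)² + 116*(-81)) = 14344/(1515 + 6561 - 9396) = 14344/(-1320) = 14344*(-1/1320) = -163/15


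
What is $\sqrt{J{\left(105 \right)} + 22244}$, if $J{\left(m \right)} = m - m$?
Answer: $2 \sqrt{5561} \approx 149.14$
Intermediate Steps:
$J{\left(m \right)} = 0$
$\sqrt{J{\left(105 \right)} + 22244} = \sqrt{0 + 22244} = \sqrt{22244} = 2 \sqrt{5561}$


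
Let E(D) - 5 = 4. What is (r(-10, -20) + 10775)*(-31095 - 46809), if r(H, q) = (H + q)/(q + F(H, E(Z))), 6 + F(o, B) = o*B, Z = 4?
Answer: -24343636680/29 ≈ -8.3944e+8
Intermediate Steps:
E(D) = 9 (E(D) = 5 + 4 = 9)
F(o, B) = -6 + B*o (F(o, B) = -6 + o*B = -6 + B*o)
r(H, q) = (H + q)/(-6 + q + 9*H) (r(H, q) = (H + q)/(q + (-6 + 9*H)) = (H + q)/(-6 + q + 9*H))
(r(-10, -20) + 10775)*(-31095 - 46809) = ((-10 - 20)/(-6 - 20 + 9*(-10)) + 10775)*(-31095 - 46809) = (-30/(-6 - 20 - 90) + 10775)*(-77904) = (-30/(-116) + 10775)*(-77904) = (-1/116*(-30) + 10775)*(-77904) = (15/58 + 10775)*(-77904) = (624965/58)*(-77904) = -24343636680/29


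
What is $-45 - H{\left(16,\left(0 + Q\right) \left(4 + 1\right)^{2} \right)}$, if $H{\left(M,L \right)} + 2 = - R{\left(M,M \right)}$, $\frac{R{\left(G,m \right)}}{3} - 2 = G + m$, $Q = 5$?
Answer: $59$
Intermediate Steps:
$R{\left(G,m \right)} = 6 + 3 G + 3 m$ ($R{\left(G,m \right)} = 6 + 3 \left(G + m\right) = 6 + \left(3 G + 3 m\right) = 6 + 3 G + 3 m$)
$H{\left(M,L \right)} = -8 - 6 M$ ($H{\left(M,L \right)} = -2 - \left(6 + 3 M + 3 M\right) = -2 - \left(6 + 6 M\right) = -8 - 6 M$)
$-45 - H{\left(16,\left(0 + Q\right) \left(4 + 1\right)^{2} \right)} = -45 - \left(-8 - 96\right) = -45 - -104 = -45 + 104 = 59$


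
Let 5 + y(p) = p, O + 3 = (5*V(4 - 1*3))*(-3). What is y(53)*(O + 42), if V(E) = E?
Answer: 1152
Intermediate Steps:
O = -18 (O = -3 + (5*(4 - 1*3))*(-3) = -3 + (5*(4 - 3))*(-3) = -3 + (5*1)*(-3) = -3 + 5*(-3) = -3 - 15 = -18)
y(p) = -5 + p
y(53)*(O + 42) = (-5 + 53)*(-18 + 42) = 48*24 = 1152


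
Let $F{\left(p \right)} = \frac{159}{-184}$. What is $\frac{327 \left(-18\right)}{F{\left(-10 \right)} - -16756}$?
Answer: $- \frac{1083024}{3082945} \approx -0.3513$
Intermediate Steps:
$F{\left(p \right)} = - \frac{159}{184}$ ($F{\left(p \right)} = 159 \left(- \frac{1}{184}\right) = - \frac{159}{184}$)
$\frac{327 \left(-18\right)}{F{\left(-10 \right)} - -16756} = \frac{327 \left(-18\right)}{- \frac{159}{184} - -16756} = - \frac{5886}{- \frac{159}{184} + 16756} = - \frac{5886}{\frac{3082945}{184}} = \left(-5886\right) \frac{184}{3082945} = - \frac{1083024}{3082945}$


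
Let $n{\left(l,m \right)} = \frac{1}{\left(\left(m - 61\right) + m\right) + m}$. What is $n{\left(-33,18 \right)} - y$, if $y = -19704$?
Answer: $\frac{137927}{7} \approx 19704.0$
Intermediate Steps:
$n{\left(l,m \right)} = \frac{1}{-61 + 3 m}$ ($n{\left(l,m \right)} = \frac{1}{\left(\left(-61 + m\right) + m\right) + m} = \frac{1}{\left(-61 + 2 m\right) + m} = \frac{1}{-61 + 3 m}$)
$n{\left(-33,18 \right)} - y = \frac{1}{-61 + 3 \cdot 18} - -19704 = \frac{1}{-61 + 54} + 19704 = \frac{1}{-7} + 19704 = - \frac{1}{7} + 19704 = \frac{137927}{7}$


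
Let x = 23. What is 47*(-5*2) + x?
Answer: -447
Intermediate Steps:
47*(-5*2) + x = 47*(-5*2) + 23 = 47*(-10) + 23 = -470 + 23 = -447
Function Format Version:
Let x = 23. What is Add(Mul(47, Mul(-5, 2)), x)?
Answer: -447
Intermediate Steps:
Add(Mul(47, Mul(-5, 2)), x) = Add(Mul(47, Mul(-5, 2)), 23) = Add(Mul(47, -10), 23) = Add(-470, 23) = -447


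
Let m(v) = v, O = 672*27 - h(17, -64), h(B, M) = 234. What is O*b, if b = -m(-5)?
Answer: 89550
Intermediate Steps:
O = 17910 (O = 672*27 - 1*234 = 18144 - 234 = 17910)
b = 5 (b = -1*(-5) = 5)
O*b = 17910*5 = 89550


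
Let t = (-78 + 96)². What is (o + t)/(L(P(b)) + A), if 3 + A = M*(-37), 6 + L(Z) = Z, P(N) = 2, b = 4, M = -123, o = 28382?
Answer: 14353/2272 ≈ 6.3173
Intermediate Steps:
L(Z) = -6 + Z
A = 4548 (A = -3 - 123*(-37) = -3 + 4551 = 4548)
t = 324 (t = 18² = 324)
(o + t)/(L(P(b)) + A) = (28382 + 324)/((-6 + 2) + 4548) = 28706/(-4 + 4548) = 28706/4544 = 28706*(1/4544) = 14353/2272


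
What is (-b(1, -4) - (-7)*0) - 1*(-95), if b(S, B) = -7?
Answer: 102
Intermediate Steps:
(-b(1, -4) - (-7)*0) - 1*(-95) = (-1*(-7) - (-7)*0) - 1*(-95) = (7 - 1*0) + 95 = (7 + 0) + 95 = 7 + 95 = 102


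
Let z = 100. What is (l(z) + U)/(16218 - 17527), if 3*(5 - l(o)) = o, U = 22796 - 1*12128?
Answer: -31919/3927 ≈ -8.1281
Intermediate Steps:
U = 10668 (U = 22796 - 12128 = 10668)
l(o) = 5 - o/3
(l(z) + U)/(16218 - 17527) = ((5 - ⅓*100) + 10668)/(16218 - 17527) = ((5 - 100/3) + 10668)/(-1309) = (-85/3 + 10668)*(-1/1309) = (31919/3)*(-1/1309) = -31919/3927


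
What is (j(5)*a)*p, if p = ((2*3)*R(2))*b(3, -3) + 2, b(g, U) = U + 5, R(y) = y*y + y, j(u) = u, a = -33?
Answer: -12210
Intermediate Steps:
R(y) = y + y**2 (R(y) = y**2 + y = y + y**2)
b(g, U) = 5 + U
p = 74 (p = ((2*3)*(2*(1 + 2)))*(5 - 3) + 2 = (6*(2*3))*2 + 2 = (6*6)*2 + 2 = 36*2 + 2 = 72 + 2 = 74)
(j(5)*a)*p = (5*(-33))*74 = -165*74 = -12210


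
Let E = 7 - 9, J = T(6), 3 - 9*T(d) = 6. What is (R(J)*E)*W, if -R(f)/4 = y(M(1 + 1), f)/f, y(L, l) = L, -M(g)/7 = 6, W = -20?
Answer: -20160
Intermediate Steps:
T(d) = -⅓ (T(d) = ⅓ - ⅑*6 = ⅓ - ⅔ = -⅓)
J = -⅓ ≈ -0.33333
M(g) = -42 (M(g) = -7*6 = -42)
E = -2
R(f) = 168/f (R(f) = -(-168)/f = 168/f)
(R(J)*E)*W = ((168/(-⅓))*(-2))*(-20) = ((168*(-3))*(-2))*(-20) = -504*(-2)*(-20) = 1008*(-20) = -20160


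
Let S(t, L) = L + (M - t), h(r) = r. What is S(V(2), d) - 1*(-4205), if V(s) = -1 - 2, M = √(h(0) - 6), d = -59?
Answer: 4149 + I*√6 ≈ 4149.0 + 2.4495*I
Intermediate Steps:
M = I*√6 (M = √(0 - 6) = √(-6) = I*√6 ≈ 2.4495*I)
V(s) = -3
S(t, L) = L - t + I*√6 (S(t, L) = L + (I*√6 - t) = L + (-t + I*√6) = L - t + I*√6)
S(V(2), d) - 1*(-4205) = (-59 - 1*(-3) + I*√6) - 1*(-4205) = (-59 + 3 + I*√6) + 4205 = (-56 + I*√6) + 4205 = 4149 + I*√6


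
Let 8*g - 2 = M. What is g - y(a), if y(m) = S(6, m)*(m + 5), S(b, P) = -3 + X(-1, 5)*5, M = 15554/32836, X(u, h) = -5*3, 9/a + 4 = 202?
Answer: 569034919/1444784 ≈ 393.85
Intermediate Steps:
a = 1/22 (a = 9/(-4 + 202) = 9/198 = 9*(1/198) = 1/22 ≈ 0.045455)
X(u, h) = -15
M = 7777/16418 (M = 15554*(1/32836) = 7777/16418 ≈ 0.47369)
S(b, P) = -78 (S(b, P) = -3 - 15*5 = -3 - 75 = -78)
g = 40613/131344 (g = ¼ + (⅛)*(7777/16418) = ¼ + 7777/131344 = 40613/131344 ≈ 0.30921)
y(m) = -390 - 78*m (y(m) = -78*(m + 5) = -78*(5 + m) = -390 - 78*m)
g - y(a) = 40613/131344 - (-390 - 78*1/22) = 40613/131344 - (-390 - 39/11) = 40613/131344 - 1*(-4329/11) = 40613/131344 + 4329/11 = 569034919/1444784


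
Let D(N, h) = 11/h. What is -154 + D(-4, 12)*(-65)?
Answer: -2563/12 ≈ -213.58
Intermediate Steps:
-154 + D(-4, 12)*(-65) = -154 + (11/12)*(-65) = -154 - 715/12 = -2563/12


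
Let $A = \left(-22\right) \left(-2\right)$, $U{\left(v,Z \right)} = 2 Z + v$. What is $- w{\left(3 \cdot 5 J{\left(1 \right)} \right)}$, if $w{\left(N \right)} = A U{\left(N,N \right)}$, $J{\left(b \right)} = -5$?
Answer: $9900$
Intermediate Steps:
$U{\left(v,Z \right)} = v + 2 Z$
$A = 44$
$w{\left(N \right)} = 132 N$ ($w{\left(N \right)} = 44 \left(N + 2 N\right) = 44 \cdot 3 N = 132 N$)
$- w{\left(3 \cdot 5 J{\left(1 \right)} \right)} = - 132 \cdot 3 \cdot 5 \left(-5\right) = - 132 \cdot 15 \left(-5\right) = - 132 \left(-75\right) = \left(-1\right) \left(-9900\right) = 9900$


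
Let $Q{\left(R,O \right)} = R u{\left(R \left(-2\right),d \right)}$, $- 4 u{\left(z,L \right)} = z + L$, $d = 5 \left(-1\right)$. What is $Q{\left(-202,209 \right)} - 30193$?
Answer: $- \frac{20087}{2} \approx -10044.0$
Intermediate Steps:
$d = -5$
$u{\left(z,L \right)} = - \frac{L}{4} - \frac{z}{4}$ ($u{\left(z,L \right)} = - \frac{z + L}{4} = - \frac{L + z}{4} = - \frac{L}{4} - \frac{z}{4}$)
$Q{\left(R,O \right)} = R \left(\frac{5}{4} + \frac{R}{2}\right)$ ($Q{\left(R,O \right)} = R \left(\left(- \frac{1}{4}\right) \left(-5\right) - \frac{R \left(-2\right)}{4}\right) = R \left(\frac{5}{4} - \frac{\left(-2\right) R}{4}\right) = R \left(\frac{5}{4} + \frac{R}{2}\right)$)
$Q{\left(-202,209 \right)} - 30193 = \frac{1}{4} \left(-202\right) \left(5 + 2 \left(-202\right)\right) - 30193 = \frac{1}{4} \left(-202\right) \left(5 - 404\right) - 30193 = \frac{1}{4} \left(-202\right) \left(-399\right) - 30193 = \frac{40299}{2} - 30193 = - \frac{20087}{2}$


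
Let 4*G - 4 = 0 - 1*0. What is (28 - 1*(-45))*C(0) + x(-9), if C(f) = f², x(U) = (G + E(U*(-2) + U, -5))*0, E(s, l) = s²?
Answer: 0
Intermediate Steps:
G = 1 (G = 1 + (0 - 1*0)/4 = 1 + (0 + 0)/4 = 1 + (¼)*0 = 1 + 0 = 1)
x(U) = 0 (x(U) = (1 + (U*(-2) + U)²)*0 = (1 + (-2*U + U)²)*0 = (1 + (-U)²)*0 = (1 + U²)*0 = 0)
(28 - 1*(-45))*C(0) + x(-9) = (28 - 1*(-45))*0² + 0 = (28 + 45)*0 + 0 = 73*0 + 0 = 0 + 0 = 0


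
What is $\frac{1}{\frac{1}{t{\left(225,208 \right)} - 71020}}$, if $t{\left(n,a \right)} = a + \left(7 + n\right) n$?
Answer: $-18612$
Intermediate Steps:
$t{\left(n,a \right)} = a + n \left(7 + n\right)$
$\frac{1}{\frac{1}{t{\left(225,208 \right)} - 71020}} = \frac{1}{\frac{1}{\left(208 + 225^{2} + 7 \cdot 225\right) - 71020}} = \frac{1}{\frac{1}{\left(208 + 50625 + 1575\right) - 71020}} = \frac{1}{\frac{1}{52408 - 71020}} = \frac{1}{\frac{1}{-18612}} = \frac{1}{- \frac{1}{18612}} = -18612$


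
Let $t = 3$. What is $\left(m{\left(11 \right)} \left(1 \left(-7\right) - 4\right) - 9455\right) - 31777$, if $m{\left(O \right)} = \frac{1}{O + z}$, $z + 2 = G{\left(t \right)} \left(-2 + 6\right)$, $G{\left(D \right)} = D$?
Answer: $- \frac{865883}{21} \approx -41233.0$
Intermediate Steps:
$z = 10$ ($z = -2 + 3 \left(-2 + 6\right) = -2 + 3 \cdot 4 = -2 + 12 = 10$)
$m{\left(O \right)} = \frac{1}{10 + O}$ ($m{\left(O \right)} = \frac{1}{O + 10} = \frac{1}{10 + O}$)
$\left(m{\left(11 \right)} \left(1 \left(-7\right) - 4\right) - 9455\right) - 31777 = \left(\frac{1 \left(-7\right) - 4}{10 + 11} - 9455\right) - 31777 = \left(\frac{-7 - 4}{21} - 9455\right) - 31777 = \left(\frac{1}{21} \left(-11\right) - 9455\right) - 31777 = \left(- \frac{11}{21} - 9455\right) - 31777 = - \frac{198566}{21} - 31777 = - \frac{865883}{21}$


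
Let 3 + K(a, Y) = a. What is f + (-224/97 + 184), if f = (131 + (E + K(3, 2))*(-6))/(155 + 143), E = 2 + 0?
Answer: 5263495/28906 ≈ 182.09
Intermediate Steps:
K(a, Y) = -3 + a
E = 2
f = 119/298 (f = (131 + (2 + (-3 + 3))*(-6))/(155 + 143) = (131 + (2 + 0)*(-6))/298 = (131 + 2*(-6))*(1/298) = (131 - 12)*(1/298) = 119*(1/298) = 119/298 ≈ 0.39933)
f + (-224/97 + 184) = 119/298 + (-224/97 + 184) = 119/298 + 17624/97 = 5263495/28906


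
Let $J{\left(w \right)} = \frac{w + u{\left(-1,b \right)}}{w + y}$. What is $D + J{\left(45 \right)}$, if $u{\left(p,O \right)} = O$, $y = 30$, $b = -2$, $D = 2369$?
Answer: $\frac{177718}{75} \approx 2369.6$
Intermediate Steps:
$J{\left(w \right)} = \frac{-2 + w}{30 + w}$ ($J{\left(w \right)} = \frac{w - 2}{w + 30} = \frac{-2 + w}{30 + w}$)
$D + J{\left(45 \right)} = 2369 + \frac{-2 + 45}{30 + 45} = 2369 + \frac{1}{75} \cdot 43 = 2369 + \frac{43}{75} = \frac{177718}{75}$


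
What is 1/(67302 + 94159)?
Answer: 1/161461 ≈ 6.1934e-6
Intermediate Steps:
1/(67302 + 94159) = 1/161461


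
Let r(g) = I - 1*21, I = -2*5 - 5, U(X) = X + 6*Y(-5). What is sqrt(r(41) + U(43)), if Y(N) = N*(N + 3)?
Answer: sqrt(67) ≈ 8.1853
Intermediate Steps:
Y(N) = N*(3 + N)
U(X) = 60 + X (U(X) = X + 6*(-5*(3 - 5)) = X + 6*(-5*(-2)) = X + 6*10 = X + 60 = 60 + X)
I = -15 (I = -10 - 5 = -15)
r(g) = -36 (r(g) = -15 - 1*21 = -15 - 21 = -36)
sqrt(r(41) + U(43)) = sqrt(-36 + (60 + 43)) = sqrt(-36 + 103) = sqrt(67)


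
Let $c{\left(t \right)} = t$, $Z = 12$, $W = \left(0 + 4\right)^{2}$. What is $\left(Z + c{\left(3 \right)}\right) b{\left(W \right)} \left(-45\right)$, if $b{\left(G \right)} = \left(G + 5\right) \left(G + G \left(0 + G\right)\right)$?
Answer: $-3855600$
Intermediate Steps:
$W = 16$ ($W = 4^{2} = 16$)
$b{\left(G \right)} = \left(5 + G\right) \left(G + G^{2}\right)$ ($b{\left(G \right)} = \left(5 + G\right) \left(G + G G\right) = \left(5 + G\right) \left(G + G^{2}\right)$)
$\left(Z + c{\left(3 \right)}\right) b{\left(W \right)} \left(-45\right) = \left(12 + 3\right) 16 \left(5 + 16^{2} + 6 \cdot 16\right) \left(-45\right) = 15 \cdot 16 \left(5 + 256 + 96\right) \left(-45\right) = 15 \cdot 16 \cdot 357 \left(-45\right) = 15 \cdot 5712 \left(-45\right) = 85680 \left(-45\right) = -3855600$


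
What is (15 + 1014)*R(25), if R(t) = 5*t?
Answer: 128625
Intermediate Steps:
(15 + 1014)*R(25) = (15 + 1014)*(5*25) = 1029*125 = 128625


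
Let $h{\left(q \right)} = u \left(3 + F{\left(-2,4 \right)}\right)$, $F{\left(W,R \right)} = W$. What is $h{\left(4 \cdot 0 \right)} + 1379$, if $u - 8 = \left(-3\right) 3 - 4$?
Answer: $1374$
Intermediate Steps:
$u = -5$ ($u = 8 - 13 = -5$)
$h{\left(q \right)} = -5$ ($h{\left(q \right)} = - 5 \left(3 - 2\right) = \left(-5\right) 1 = -5$)
$h{\left(4 \cdot 0 \right)} + 1379 = -5 + 1379 = 1374$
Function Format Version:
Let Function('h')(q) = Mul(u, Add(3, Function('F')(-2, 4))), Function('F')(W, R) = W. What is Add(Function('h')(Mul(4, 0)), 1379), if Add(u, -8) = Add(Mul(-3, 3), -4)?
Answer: 1374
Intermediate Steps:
u = -5 (u = Add(8, Add(Mul(-3, 3), -4)) = Add(8, Add(-9, -4)) = Add(8, -13) = -5)
Function('h')(q) = -5 (Function('h')(q) = Mul(-5, Add(3, -2)) = Mul(-5, 1) = -5)
Add(Function('h')(Mul(4, 0)), 1379) = Add(-5, 1379) = 1374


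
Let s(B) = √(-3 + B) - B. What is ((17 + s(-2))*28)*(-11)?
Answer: -5852 - 308*I*√5 ≈ -5852.0 - 688.71*I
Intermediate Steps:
((17 + s(-2))*28)*(-11) = ((17 + (√(-3 - 2) - 1*(-2)))*28)*(-11) = ((17 + (√(-5) + 2))*28)*(-11) = ((17 + (I*√5 + 2))*28)*(-11) = ((17 + (2 + I*√5))*28)*(-11) = ((19 + I*√5)*28)*(-11) = (532 + 28*I*√5)*(-11) = -5852 - 308*I*√5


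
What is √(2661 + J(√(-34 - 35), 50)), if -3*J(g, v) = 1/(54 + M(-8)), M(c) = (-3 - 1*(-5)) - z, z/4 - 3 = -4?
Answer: √2394895/30 ≈ 51.585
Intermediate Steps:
z = -4 (z = 12 + 4*(-4) = 12 - 16 = -4)
M(c) = 6 (M(c) = (-3 - 1*(-5)) - 1*(-4) = (-3 + 5) + 4 = 2 + 4 = 6)
J(g, v) = -1/180 (J(g, v) = -1/(3*(54 + 6)) = -⅓/60 = -⅓*1/60 = -1/180)
√(2661 + J(√(-34 - 35), 50)) = √(2661 - 1/180) = √(478979/180) = √2394895/30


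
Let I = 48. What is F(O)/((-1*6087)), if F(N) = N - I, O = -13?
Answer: 61/6087 ≈ 0.010021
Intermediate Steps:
F(N) = -48 + N (F(N) = N - 1*48 = N - 48 = -48 + N)
F(O)/((-1*6087)) = (-48 - 13)/((-1*6087)) = -61/(-6087) = -61*(-1/6087) = 61/6087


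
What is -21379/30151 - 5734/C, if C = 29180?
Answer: -398362527/439903090 ≈ -0.90557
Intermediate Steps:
-21379/30151 - 5734/C = -21379/30151 - 5734/29180 = -21379*1/30151 - 5734*1/29180 = -21379/30151 - 2867/14590 = -398362527/439903090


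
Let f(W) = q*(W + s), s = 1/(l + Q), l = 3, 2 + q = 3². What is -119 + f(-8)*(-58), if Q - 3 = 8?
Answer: 3100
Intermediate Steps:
Q = 11 (Q = 3 + 8 = 11)
q = 7 (q = -2 + 3² = -2 + 9 = 7)
s = 1/14 (s = 1/(3 + 11) = 1/14 ≈ 0.071429)
f(W) = ½ + 7*W (f(W) = 7*(W + 1/14) = 7*(1/14 + W) = ½ + 7*W)
-119 + f(-8)*(-58) = -119 + (½ + 7*(-8))*(-58) = -119 + (½ - 56)*(-58) = -119 - 111/2*(-58) = -119 + 3219 = 3100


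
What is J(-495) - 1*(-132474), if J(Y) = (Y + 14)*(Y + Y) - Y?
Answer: 609159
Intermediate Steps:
J(Y) = -Y + 2*Y*(14 + Y) (J(Y) = (14 + Y)*(2*Y) - Y = 2*Y*(14 + Y) - Y = -Y + 2*Y*(14 + Y))
J(-495) - 1*(-132474) = -495*(27 + 2*(-495)) - 1*(-132474) = -495*(27 - 990) + 132474 = -495*(-963) + 132474 = 476685 + 132474 = 609159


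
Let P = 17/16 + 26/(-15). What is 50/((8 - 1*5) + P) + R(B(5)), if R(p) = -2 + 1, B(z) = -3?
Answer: 11441/559 ≈ 20.467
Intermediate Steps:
P = -161/240 (P = 17*(1/16) + 26*(-1/15) = 17/16 - 26/15 = -161/240 ≈ -0.67083)
R(p) = -1
50/((8 - 1*5) + P) + R(B(5)) = 50/((8 - 1*5) - 161/240) - 1 = 50/((8 - 5) - 161/240) - 1 = 50/(3 - 161/240) - 1 = 50/(559/240) - 1 = 50*(240/559) - 1 = 12000/559 - 1 = 11441/559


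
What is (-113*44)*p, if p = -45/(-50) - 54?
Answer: 1320066/5 ≈ 2.6401e+5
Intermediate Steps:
p = -531/10 (p = -45*(-1/50) - 54 = 9/10 - 54 = -531/10 ≈ -53.100)
(-113*44)*p = -113*44*(-531/10) = -4972*(-531/10) = 1320066/5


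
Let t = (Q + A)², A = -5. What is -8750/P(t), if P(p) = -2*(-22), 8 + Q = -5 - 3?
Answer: -4375/22 ≈ -198.86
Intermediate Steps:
Q = -16 (Q = -8 + (-5 - 3) = -8 - 8 = -16)
t = 441 (t = (-16 - 5)² = (-21)² = 441)
P(p) = 44
-8750/P(t) = -8750/44 = -8750*1/44 = -4375/22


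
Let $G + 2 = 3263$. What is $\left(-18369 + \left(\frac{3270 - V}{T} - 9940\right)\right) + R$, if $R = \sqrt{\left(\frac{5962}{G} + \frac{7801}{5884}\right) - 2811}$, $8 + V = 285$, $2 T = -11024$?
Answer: $- \frac{156042201}{5512} + \frac{i \sqrt{258440282961999045}}{9593862} \approx -28310.0 + 52.989 i$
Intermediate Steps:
$T = -5512$ ($T = \frac{1}{2} \left(-11024\right) = -5512$)
$V = 277$ ($V = -8 + 285 = 277$)
$G = 3261$ ($G = -2 + 3263 = 3261$)
$R = \frac{i \sqrt{258440282961999045}}{9593862}$ ($R = \sqrt{\left(\frac{5962}{3261} + \frac{7801}{5884}\right) - 2811} = \sqrt{\frac{60519469}{19187724} - 2811} = \sqrt{- \frac{53876172695}{19187724}} = \frac{i \sqrt{258440282961999045}}{9593862} \approx 52.989 i$)
$\left(-18369 + \left(\frac{3270 - V}{T} - 9940\right)\right) + R = \left(-18369 - \left(9940 - \frac{3270 - 277}{-5512}\right)\right) + \frac{i \sqrt{258440282961999045}}{9593862} = \left(-18369 - \left(9940 - \left(3270 - 277\right) \left(- \frac{1}{5512}\right)\right)\right) + \frac{i \sqrt{258440282961999045}}{9593862} = \left(-18369 + \left(2993 \left(- \frac{1}{5512}\right) - 9940\right)\right) + \frac{i \sqrt{258440282961999045}}{9593862} = \left(-18369 - \frac{54792273}{5512}\right) + \frac{i \sqrt{258440282961999045}}{9593862} = - \frac{156042201}{5512} + \frac{i \sqrt{258440282961999045}}{9593862}$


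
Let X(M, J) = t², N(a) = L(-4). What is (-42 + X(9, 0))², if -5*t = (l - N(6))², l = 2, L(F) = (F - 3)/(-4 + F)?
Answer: 18440488589121/10485760000 ≈ 1758.6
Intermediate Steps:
L(F) = (-3 + F)/(-4 + F)
N(a) = 7/8 (N(a) = (-3 - 4)/(-4 - 4) = -7/(-8) = -⅛*(-7) = 7/8)
t = -81/320 (t = -(2 - 1*7/8)²/5 = -(2 - 7/8)²/5 = -(9/8)²/5 = -⅕*81/64 = -81/320 ≈ -0.25313)
X(M, J) = 6561/102400 (X(M, J) = (-81/320)² = 6561/102400)
(-42 + X(9, 0))² = (-42 + 6561/102400)² = (-4294239/102400)² = 18440488589121/10485760000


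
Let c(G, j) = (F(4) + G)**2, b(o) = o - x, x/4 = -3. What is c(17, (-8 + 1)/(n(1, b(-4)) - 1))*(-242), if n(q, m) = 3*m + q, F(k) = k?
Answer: -106722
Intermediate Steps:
x = -12 (x = 4*(-3) = -12)
b(o) = 12 + o (b(o) = o - 1*(-12) = o + 12 = 12 + o)
n(q, m) = q + 3*m
c(G, j) = (4 + G)**2
c(17, (-8 + 1)/(n(1, b(-4)) - 1))*(-242) = (4 + 17)**2*(-242) = 21**2*(-242) = 441*(-242) = -106722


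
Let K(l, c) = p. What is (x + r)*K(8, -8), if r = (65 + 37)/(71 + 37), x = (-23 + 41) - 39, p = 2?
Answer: -361/9 ≈ -40.111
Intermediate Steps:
K(l, c) = 2
x = -21 (x = 18 - 39 = -21)
r = 17/18 (r = 102/108 = 102*(1/108) = 17/18 ≈ 0.94444)
(x + r)*K(8, -8) = (-21 + 17/18)*2 = -361/18*2 = -361/9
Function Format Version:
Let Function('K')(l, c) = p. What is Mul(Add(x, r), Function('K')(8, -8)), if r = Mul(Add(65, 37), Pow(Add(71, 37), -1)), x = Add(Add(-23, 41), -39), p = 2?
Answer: Rational(-361, 9) ≈ -40.111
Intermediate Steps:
Function('K')(l, c) = 2
x = -21 (x = Add(18, -39) = -21)
r = Rational(17, 18) (r = Mul(102, Pow(108, -1)) = Mul(102, Rational(1, 108)) = Rational(17, 18) ≈ 0.94444)
Mul(Add(x, r), Function('K')(8, -8)) = Mul(Add(-21, Rational(17, 18)), 2) = Mul(Rational(-361, 18), 2) = Rational(-361, 9)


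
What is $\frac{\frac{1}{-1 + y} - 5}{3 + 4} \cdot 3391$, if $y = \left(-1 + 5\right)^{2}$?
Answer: $- \frac{250934}{105} \approx -2389.8$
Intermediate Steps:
$y = 16$ ($y = 4^{2} = 16$)
$\frac{\frac{1}{-1 + y} - 5}{3 + 4} \cdot 3391 = \frac{\frac{1}{-1 + 16} - 5}{3 + 4} \cdot 3391 = \frac{\frac{1}{15} - 5}{7} \cdot 3391 = \left(\frac{1}{15} - 5\right) \frac{1}{7} \cdot 3391 = \left(- \frac{74}{15}\right) \frac{1}{7} \cdot 3391 = \left(- \frac{74}{105}\right) 3391 = - \frac{250934}{105}$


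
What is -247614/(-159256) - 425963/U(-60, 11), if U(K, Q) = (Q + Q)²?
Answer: -4232332397/4817494 ≈ -878.53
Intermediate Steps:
U(K, Q) = 4*Q² (U(K, Q) = (2*Q)² = 4*Q²)
-247614/(-159256) - 425963/U(-60, 11) = -247614/(-159256) - 425963/(4*11²) = -247614*(-1/159256) - 425963/(4*121) = 123807/79628 - 425963/484 = -4232332397/4817494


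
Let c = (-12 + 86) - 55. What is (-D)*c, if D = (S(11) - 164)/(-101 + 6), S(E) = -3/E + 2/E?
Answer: -361/11 ≈ -32.818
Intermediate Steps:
c = 19 (c = 74 - 55 = 19)
S(E) = -1/E
D = 19/11 (D = (-1/11 - 164)/(-101 + 6) = (-1*1/11 - 164)/(-95) = (-1/11 - 164)*(-1/95) = -1805/11*(-1/95) = 19/11 ≈ 1.7273)
(-D)*c = -1*19/11*19 = -19/11*19 = -361/11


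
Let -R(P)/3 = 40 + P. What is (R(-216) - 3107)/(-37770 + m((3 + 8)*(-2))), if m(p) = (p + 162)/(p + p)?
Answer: 28369/415505 ≈ 0.068276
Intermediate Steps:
R(P) = -120 - 3*P (R(P) = -3*(40 + P) = -120 - 3*P)
m(p) = (162 + p)/(2*p) (m(p) = (162 + p)/((2*p)) = (162 + p)*(1/(2*p)) = (162 + p)/(2*p))
(R(-216) - 3107)/(-37770 + m((3 + 8)*(-2))) = ((-120 - 3*(-216)) - 3107)/(-37770 + (162 + (3 + 8)*(-2))/(2*(((3 + 8)*(-2))))) = ((-120 + 648) - 3107)/(-37770 + (162 + 11*(-2))/(2*((11*(-2))))) = (528 - 3107)/(-37770 + (½)*(162 - 22)/(-22)) = -2579/(-37770 + (½)*(-1/22)*140) = -2579/(-37770 - 35/11) = -2579/(-415505/11) = -2579*(-11/415505) = 28369/415505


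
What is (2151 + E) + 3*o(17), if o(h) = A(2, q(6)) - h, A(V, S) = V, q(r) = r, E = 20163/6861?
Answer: 4823143/2287 ≈ 2108.9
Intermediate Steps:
E = 6721/2287 (E = 20163*(1/6861) = 6721/2287 ≈ 2.9388)
o(h) = 2 - h
(2151 + E) + 3*o(17) = (2151 + 6721/2287) + 3*(2 - 1*17) = 4926058/2287 + 3*(2 - 17) = 4926058/2287 + 3*(-15) = 4926058/2287 - 45 = 4823143/2287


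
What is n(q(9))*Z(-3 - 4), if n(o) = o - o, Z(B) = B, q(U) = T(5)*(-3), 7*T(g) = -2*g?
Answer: 0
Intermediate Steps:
T(g) = -2*g/7 (T(g) = (-2*g)/7 = -2*g/7)
q(U) = 30/7 (q(U) = -2/7*5*(-3) = -10/7*(-3) = 30/7)
n(o) = 0
n(q(9))*Z(-3 - 4) = 0*(-3 - 4) = 0*(-7) = 0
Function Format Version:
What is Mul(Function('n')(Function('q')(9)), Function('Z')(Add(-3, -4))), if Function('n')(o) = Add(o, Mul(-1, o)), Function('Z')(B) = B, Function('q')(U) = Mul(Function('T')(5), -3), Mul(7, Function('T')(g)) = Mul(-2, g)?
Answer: 0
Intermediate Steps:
Function('T')(g) = Mul(Rational(-2, 7), g) (Function('T')(g) = Mul(Rational(1, 7), Mul(-2, g)) = Mul(Rational(-2, 7), g))
Function('q')(U) = Rational(30, 7) (Function('q')(U) = Mul(Mul(Rational(-2, 7), 5), -3) = Mul(Rational(-10, 7), -3) = Rational(30, 7))
Function('n')(o) = 0
Mul(Function('n')(Function('q')(9)), Function('Z')(Add(-3, -4))) = Mul(0, Add(-3, -4)) = Mul(0, -7) = 0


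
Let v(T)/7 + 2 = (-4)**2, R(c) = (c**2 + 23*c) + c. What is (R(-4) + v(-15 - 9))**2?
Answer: 324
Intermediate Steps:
R(c) = c**2 + 24*c
v(T) = 98 (v(T) = -14 + 7*(-4)**2 = -14 + 7*16 = -14 + 112 = 98)
(R(-4) + v(-15 - 9))**2 = (-4*(24 - 4) + 98)**2 = (-4*20 + 98)**2 = (-80 + 98)**2 = 18**2 = 324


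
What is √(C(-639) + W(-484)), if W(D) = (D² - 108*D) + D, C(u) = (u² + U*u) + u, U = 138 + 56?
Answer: 4*√35610 ≈ 754.82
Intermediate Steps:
U = 194
C(u) = u² + 195*u (C(u) = (u² + 194*u) + u = u² + 195*u)
W(D) = D² - 107*D
√(C(-639) + W(-484)) = √(-639*(195 - 639) - 484*(-107 - 484)) = √(-639*(-444) - 484*(-591)) = √(283716 + 286044) = √569760 = 4*√35610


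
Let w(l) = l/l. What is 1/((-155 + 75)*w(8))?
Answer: -1/80 ≈ -0.012500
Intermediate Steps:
w(l) = 1
1/((-155 + 75)*w(8)) = 1/((-155 + 75)*1) = 1/(-80*1) = 1/(-80) = -1/80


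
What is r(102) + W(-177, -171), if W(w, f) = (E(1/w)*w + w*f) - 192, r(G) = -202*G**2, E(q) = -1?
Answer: -2071356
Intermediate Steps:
W(w, f) = -192 - w + f*w (W(w, f) = (-w + w*f) - 192 = (-w + f*w) - 192 = -192 - w + f*w)
r(102) + W(-177, -171) = -202*102**2 + (-192 - 1*(-177) - 171*(-177)) = -202*10404 + (-192 + 177 + 30267) = -2101608 + 30252 = -2071356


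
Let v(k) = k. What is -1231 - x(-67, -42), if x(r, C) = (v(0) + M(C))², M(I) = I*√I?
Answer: 72857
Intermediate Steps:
M(I) = I^(3/2)
x(r, C) = C³ (x(r, C) = (0 + C^(3/2))² = (C^(3/2))² = C³)
-1231 - x(-67, -42) = -1231 - 1*(-42)³ = -1231 - 1*(-74088) = -1231 + 74088 = 72857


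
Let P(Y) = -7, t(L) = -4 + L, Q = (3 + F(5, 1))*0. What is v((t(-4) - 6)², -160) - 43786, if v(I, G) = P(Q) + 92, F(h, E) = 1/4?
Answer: -43701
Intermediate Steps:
F(h, E) = ¼
Q = 0 (Q = (3 + ¼)*0 = (13/4)*0 = 0)
v(I, G) = 85 (v(I, G) = -7 + 92 = 85)
v((t(-4) - 6)², -160) - 43786 = 85 - 43786 = -43701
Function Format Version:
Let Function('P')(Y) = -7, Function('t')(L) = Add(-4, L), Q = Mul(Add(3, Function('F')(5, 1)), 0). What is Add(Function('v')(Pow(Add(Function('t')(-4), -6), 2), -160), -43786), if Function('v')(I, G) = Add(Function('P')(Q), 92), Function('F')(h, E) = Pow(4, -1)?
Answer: -43701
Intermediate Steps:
Function('F')(h, E) = Rational(1, 4)
Q = 0 (Q = Mul(Add(3, Rational(1, 4)), 0) = Mul(Rational(13, 4), 0) = 0)
Function('v')(I, G) = 85 (Function('v')(I, G) = Add(-7, 92) = 85)
Add(Function('v')(Pow(Add(Function('t')(-4), -6), 2), -160), -43786) = Add(85, -43786) = -43701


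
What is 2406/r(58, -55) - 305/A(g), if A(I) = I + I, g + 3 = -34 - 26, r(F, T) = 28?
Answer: 5566/63 ≈ 88.349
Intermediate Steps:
g = -63 (g = -3 + (-34 - 26) = -3 - 60 = -63)
A(I) = 2*I
2406/r(58, -55) - 305/A(g) = 2406/28 - 305/(2*(-63)) = 2406*(1/28) - 305/(-126) = 1203/14 - 305*(-1/126) = 1203/14 + 305/126 = 5566/63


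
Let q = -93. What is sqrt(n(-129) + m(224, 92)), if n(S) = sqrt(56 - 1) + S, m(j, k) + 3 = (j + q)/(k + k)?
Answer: sqrt(-1111222 + 8464*sqrt(55))/92 ≈ 11.13*I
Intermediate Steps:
m(j, k) = -3 + (-93 + j)/(2*k) (m(j, k) = -3 + (j - 93)/(k + k) = -3 + (-93 + j)/((2*k)) = -3 + (-93 + j)*(1/(2*k)) = -3 + (-93 + j)/(2*k))
n(S) = S + sqrt(55) (n(S) = sqrt(55) + S = S + sqrt(55))
sqrt(n(-129) + m(224, 92)) = sqrt((-129 + sqrt(55)) + (1/2)*(-93 + 224 - 6*92)/92) = sqrt((-129 + sqrt(55)) + (1/2)*(1/92)*(-93 + 224 - 552)) = sqrt((-129 + sqrt(55)) + (1/2)*(1/92)*(-421)) = sqrt((-129 + sqrt(55)) - 421/184) = sqrt(-24157/184 + sqrt(55))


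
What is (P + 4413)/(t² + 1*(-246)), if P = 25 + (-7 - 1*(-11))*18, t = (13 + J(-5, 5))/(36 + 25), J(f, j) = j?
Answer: -8390855/457521 ≈ -18.340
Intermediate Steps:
t = 18/61 (t = (13 + 5)/(36 + 25) = 18/61 ≈ 0.29508)
P = 97 (P = 25 + (-7 + 11)*18 = 25 + 4*18 = 25 + 72 = 97)
(P + 4413)/(t² + 1*(-246)) = (97 + 4413)/((18/61)² + 1*(-246)) = 4510/(324/3721 - 246) = 4510/(-915042/3721) = 4510*(-3721/915042) = -8390855/457521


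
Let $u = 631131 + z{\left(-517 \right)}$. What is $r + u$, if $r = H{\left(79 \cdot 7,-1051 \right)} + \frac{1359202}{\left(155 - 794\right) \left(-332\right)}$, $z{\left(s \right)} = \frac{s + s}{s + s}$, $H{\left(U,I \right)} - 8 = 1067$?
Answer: $\frac{67061404919}{106074} \approx 6.3221 \cdot 10^{5}$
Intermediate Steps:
$H{\left(U,I \right)} = 1075$ ($H{\left(U,I \right)} = 8 + 1067 = 1075$)
$z{\left(s \right)} = 1$ ($z{\left(s \right)} = \frac{2 s}{2 s} = 2 s \frac{1}{2 s} = 1$)
$u = 631132$ ($u = 631131 + 1 = 631132$)
$r = \frac{114709151}{106074}$ ($r = 1075 + \frac{1359202}{\left(155 - 794\right) \left(-332\right)} = 1075 + \frac{1359202}{\left(-639\right) \left(-332\right)} = 1075 + \frac{1359202}{212148} = 1075 + 1359202 \cdot \frac{1}{212148} = 1075 + \frac{679601}{106074} = \frac{114709151}{106074} \approx 1081.4$)
$r + u = \frac{114709151}{106074} + 631132 = \frac{67061404919}{106074}$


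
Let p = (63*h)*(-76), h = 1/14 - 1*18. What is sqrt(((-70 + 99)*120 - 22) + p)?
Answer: 10*sqrt(893) ≈ 298.83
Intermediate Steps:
h = -251/14 (h = 1/14 - 18 = -251/14 ≈ -17.929)
p = 85842 (p = (63*(-251/14))*(-76) = -2259/2*(-76) = 85842)
sqrt(((-70 + 99)*120 - 22) + p) = sqrt(((-70 + 99)*120 - 22) + 85842) = sqrt((29*120 - 22) + 85842) = sqrt((3480 - 22) + 85842) = sqrt(3458 + 85842) = sqrt(89300) = 10*sqrt(893)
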